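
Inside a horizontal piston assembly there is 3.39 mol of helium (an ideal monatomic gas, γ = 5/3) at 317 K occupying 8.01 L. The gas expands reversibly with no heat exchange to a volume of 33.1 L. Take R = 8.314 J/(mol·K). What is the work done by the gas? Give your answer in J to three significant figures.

Adiabatic: TV^(γ−1) = const with γ = 5/3.
T₂ = T₁ (V₁/V₂)^(γ−1) = 317 × (8.01/33.1)^0.667 = 317 × 0.3883 = 123.1 K.
W_by = nCᵥ(T₁ − T₂) = (3.39)(12.47)(317 − 123.1) = 8197 J.

W ≈ 8200 J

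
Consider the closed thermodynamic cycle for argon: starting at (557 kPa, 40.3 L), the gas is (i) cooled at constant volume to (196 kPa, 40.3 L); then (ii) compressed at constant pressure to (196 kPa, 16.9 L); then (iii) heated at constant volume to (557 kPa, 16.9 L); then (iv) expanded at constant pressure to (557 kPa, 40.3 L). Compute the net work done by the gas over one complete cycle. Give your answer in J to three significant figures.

W_net ≈ 8450 J

Constant-volume legs do no work.
W(ii) = (196)(16.9 − 40.3) = -4586 J; W(iv) = (557)(40.3 − 16.9) = 13034 J.
W_net = -4586 + 13034 = 8447 J (the clockwise enclosed area).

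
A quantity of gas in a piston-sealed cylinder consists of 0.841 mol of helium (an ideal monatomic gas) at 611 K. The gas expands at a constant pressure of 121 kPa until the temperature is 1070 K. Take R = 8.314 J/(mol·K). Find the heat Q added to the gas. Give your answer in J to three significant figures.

Q ≈ 8020 J

Isobaric: W = nRΔT = (0.841)(8.314)(459) = 3209 J.
ΔU = nCᵥΔT with Cᵥ = 3R/2: ΔU = (0.841)(12.47)(459) = 4814 J.
Q = ΔU + W = 4814 + 3209 = 8023 J.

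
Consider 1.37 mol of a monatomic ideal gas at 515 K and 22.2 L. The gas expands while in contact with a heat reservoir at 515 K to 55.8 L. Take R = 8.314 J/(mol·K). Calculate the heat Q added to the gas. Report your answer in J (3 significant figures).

Q ≈ 5410 J

Isothermal ⇒ ΔU = 0, so Q = W = nRT ln(V₂/V₁).
Q = (1.37)(8.314)(515) ln(55.8/22.2) = 5866 × 0.9217 = 5407 J.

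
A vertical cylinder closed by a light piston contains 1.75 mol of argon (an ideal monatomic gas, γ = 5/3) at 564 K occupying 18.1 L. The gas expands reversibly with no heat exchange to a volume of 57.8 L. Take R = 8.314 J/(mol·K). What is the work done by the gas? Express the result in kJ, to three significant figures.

Adiabatic: TV^(γ−1) = const with γ = 5/3.
T₂ = T₁ (V₁/V₂)^(γ−1) = 564 × (18.1/57.8)^0.667 = 564 × 0.4611 = 260.1 K.
W_by = nCᵥ(T₁ − T₂) = (1.75)(12.47)(564 − 260.1) = 6633 J.

W ≈ 6.63 kJ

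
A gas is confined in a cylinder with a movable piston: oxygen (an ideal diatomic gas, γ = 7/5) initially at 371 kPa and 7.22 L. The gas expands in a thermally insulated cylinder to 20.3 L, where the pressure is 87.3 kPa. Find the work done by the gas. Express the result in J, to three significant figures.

W ≈ 2270 J

Adiabatic: W = (P₁V₁ − P₂V₂)/(γ − 1) with γ = 7/5.
P₁V₁ = 2679 J, P₂V₂ = 1772 J.
W = (2679 − 1772) / 0.4 = 2266 J.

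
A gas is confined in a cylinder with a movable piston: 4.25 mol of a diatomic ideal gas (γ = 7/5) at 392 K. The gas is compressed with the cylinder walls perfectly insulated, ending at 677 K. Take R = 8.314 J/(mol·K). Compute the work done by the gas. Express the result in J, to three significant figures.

Adiabatic ⇒ Q = 0, so W_by = −ΔU = nCᵥ(T₁ − T₂).
Cᵥ = 5R/2 = 20.79 J/(mol·K).
W = (4.25)(20.79)(392 − 677) = -25176 J.

W ≈ -25200 J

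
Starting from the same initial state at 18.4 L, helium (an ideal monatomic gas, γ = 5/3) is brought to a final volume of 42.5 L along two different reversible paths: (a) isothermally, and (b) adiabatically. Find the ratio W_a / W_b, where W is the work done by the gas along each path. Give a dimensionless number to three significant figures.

Path (a) isothermal: W = P₁V₁ ln(V₂/V₁) → W_a/(P₁V₁) = 0.8372.
Path (b) adiabatic: W = P₁V₁(1 − (V₁/V₂)^(γ−1))/(γ−1) → W_b/(P₁V₁) = 0.6416.
W_a / W_b = 0.8372 / 0.6416 = 1.305.

W_a / W_b ≈ 1.30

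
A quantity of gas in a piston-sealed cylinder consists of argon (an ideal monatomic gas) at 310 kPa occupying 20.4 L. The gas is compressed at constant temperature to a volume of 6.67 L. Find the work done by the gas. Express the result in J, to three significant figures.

W ≈ -7070 J

Isothermal: W = nRT ln(V₂/V₁) = P₁V₁ ln(V₂/V₁).
P₁V₁ = (310 kPa)(20.4 L) = 6324 J.
W = 6324 × ln(6.67/20.4) = 6324 × -1.118
W_by_gas = -7070 J.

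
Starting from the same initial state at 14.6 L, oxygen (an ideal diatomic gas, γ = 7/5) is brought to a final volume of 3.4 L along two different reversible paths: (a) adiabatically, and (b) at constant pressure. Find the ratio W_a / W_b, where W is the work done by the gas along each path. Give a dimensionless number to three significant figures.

W_a / W_b ≈ 2.58

Path (a) adiabatic: W = P₁V₁(1 − (V₁/V₂)^(γ−1))/(γ−1) → W_a/(P₁V₁) = -1.978.
Path (b) isobaric: W = P₁(V₂ − V₁) → W_b/(P₁V₁) = -0.7671.
W_a / W_b = -1.978 / -0.7671 = 2.579.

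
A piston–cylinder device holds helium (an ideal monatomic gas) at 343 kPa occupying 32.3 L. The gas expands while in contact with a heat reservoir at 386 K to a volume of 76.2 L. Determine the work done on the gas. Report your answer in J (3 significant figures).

W ≈ -9510 J

Isothermal: W = nRT ln(V₂/V₁) = P₁V₁ ln(V₂/V₁).
P₁V₁ = (343 kPa)(32.3 L) = 11079 J.
W = 11079 × ln(76.2/32.3) = 11079 × 0.8583
W_by_gas = 9509 J; work on gas = −W_by = -9509 J.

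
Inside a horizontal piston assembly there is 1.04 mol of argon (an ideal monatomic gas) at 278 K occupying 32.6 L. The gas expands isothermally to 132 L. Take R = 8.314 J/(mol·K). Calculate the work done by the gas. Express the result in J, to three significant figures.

Isothermal: W = nRT ln(V₂/V₁).
W = (1.04)(8.314)(278) × ln(132/32.6)
  = 2404 × 1.398
W_by_gas = 3362 J.

W ≈ 3360 J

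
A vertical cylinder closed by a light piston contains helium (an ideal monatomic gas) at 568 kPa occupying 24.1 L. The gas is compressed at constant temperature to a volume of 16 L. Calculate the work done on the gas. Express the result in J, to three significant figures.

W ≈ 5610 J

Isothermal: W = nRT ln(V₂/V₁) = P₁V₁ ln(V₂/V₁).
P₁V₁ = (568 kPa)(24.1 L) = 13689 J.
W = 13689 × ln(16/24.1) = 13689 × -0.4096
W_by_gas = -5607 J; work on gas = −W_by = 5607 J.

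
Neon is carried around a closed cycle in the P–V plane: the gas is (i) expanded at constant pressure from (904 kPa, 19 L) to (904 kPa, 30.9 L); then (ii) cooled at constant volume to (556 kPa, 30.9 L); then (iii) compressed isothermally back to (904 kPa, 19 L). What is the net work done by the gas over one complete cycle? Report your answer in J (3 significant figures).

Leg (i): W = PΔV = (904)(30.9 − 19) = 10758 J.
Leg (ii): W = 0.
Leg (iii): W = PᵢVᵢ ln(V_f/Vᵢ) = (17180) ln(19/30.9) = -8355 J.
W_net = 10758 − 8355 = 2402 J.

W_net ≈ 2400 J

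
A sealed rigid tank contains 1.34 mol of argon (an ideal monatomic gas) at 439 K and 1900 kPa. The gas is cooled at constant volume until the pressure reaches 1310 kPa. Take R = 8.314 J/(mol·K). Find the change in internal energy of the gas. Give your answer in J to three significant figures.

Constant volume ⇒ W = 0, so Q = ΔU = nCᵥΔT with Cᵥ = 3R/2 = 12.47 J/(mol·K).
At constant V, T₂/T₁ = P₂/P₁ ⇒ ΔT = T₁(P₂/P₁ − 1) = 439·(1310/1900 − 1) = -136.3 K.
ΔU = (1.34)(12.47)(-136.3) = -2278 J.

ΔU ≈ -2280 J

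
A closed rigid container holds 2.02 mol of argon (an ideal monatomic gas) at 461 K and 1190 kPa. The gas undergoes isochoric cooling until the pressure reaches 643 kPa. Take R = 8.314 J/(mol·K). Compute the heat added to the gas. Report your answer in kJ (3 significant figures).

Constant volume ⇒ W = 0, so Q = ΔU = nCᵥΔT with Cᵥ = 3R/2 = 12.47 J/(mol·K).
At constant V, T₂/T₁ = P₂/P₁ ⇒ ΔT = T₁(P₂/P₁ − 1) = 461·(643/1190 − 1) = -211.9 K.
ΔU = (2.02)(12.47)(-211.9) = -5338 J.

Q ≈ -5.34 kJ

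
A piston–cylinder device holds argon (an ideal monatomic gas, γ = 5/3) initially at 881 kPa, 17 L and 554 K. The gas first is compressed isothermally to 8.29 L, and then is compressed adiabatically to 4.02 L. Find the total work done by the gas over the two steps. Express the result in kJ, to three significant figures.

W_total ≈ -24.7 kJ

Step 1 (isothermal): W = P₁V₁ ln(V₂/V₁) = (14977) ln(8.29/17) = -10756 J.
After step 1: P = 1807 kPa, V = 8.29 L, T = 554 K.
Step 2 (adiabatic): W = (P₁V₁ − P₂V₂)/(γ−1) = (14977 − 24265)/0.667 = -13932 J.
W_total = -10756 − 13932 = -24688 J.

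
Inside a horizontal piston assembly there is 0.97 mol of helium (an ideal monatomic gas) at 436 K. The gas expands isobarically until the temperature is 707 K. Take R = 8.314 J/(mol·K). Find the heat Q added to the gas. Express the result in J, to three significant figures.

Isobaric: W = nRΔT = (0.97)(8.314)(271) = 2186 J.
ΔU = nCᵥΔT with Cᵥ = 3R/2: ΔU = (0.97)(12.47)(271) = 3278 J.
Q = ΔU + W = 3278 + 2186 = 5464 J.

Q ≈ 5460 J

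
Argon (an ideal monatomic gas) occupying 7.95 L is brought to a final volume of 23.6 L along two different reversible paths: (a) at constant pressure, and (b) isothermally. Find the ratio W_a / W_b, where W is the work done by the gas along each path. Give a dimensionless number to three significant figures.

W_a / W_b ≈ 1.81

Path (a) isobaric: W = P₁(V₂ − V₁) → W_a/(P₁V₁) = 1.969.
Path (b) isothermal: W = P₁V₁ ln(V₂/V₁) → W_b/(P₁V₁) = 1.088.
W_a / W_b = 1.969 / 1.088 = 1.809.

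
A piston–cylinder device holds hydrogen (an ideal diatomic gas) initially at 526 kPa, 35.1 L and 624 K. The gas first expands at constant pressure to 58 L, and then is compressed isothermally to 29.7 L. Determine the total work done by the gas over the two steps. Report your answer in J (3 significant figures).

W_total ≈ -8370 J

Step 1 (isobaric): W = PΔV = (526 kPa)(58 − 35.1 L) = 12045 J.
After step 1: P = 526 kPa, V = 58 L, T = 1031 K.
Step 2 (isothermal): W = P₁V₁ ln(V₂/V₁) = (30508) ln(29.7/58) = -20419 J.
W_total = 12045 − 20419 = -8373 J.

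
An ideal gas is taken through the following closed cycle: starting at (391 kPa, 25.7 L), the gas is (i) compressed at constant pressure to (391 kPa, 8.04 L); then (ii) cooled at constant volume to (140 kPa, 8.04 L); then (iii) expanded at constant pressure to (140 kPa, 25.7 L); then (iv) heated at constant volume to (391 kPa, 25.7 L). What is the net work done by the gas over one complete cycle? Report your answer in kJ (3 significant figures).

Constant-volume legs do no work.
W(i) = (391)(8.04 − 25.7) = -6905 J; W(iii) = (140)(25.7 − 8.04) = 2472 J.
W_net = -6905 + 2472 = -4433 J (the counter-clockwise enclosed area).

W_net ≈ -4.43 kJ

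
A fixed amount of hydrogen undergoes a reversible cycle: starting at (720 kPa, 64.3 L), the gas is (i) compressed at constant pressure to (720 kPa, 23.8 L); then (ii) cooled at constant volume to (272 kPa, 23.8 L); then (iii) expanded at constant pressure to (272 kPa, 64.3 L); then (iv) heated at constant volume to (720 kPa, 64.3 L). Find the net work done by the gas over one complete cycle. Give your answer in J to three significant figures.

W_net ≈ -18100 J

Constant-volume legs do no work.
W(i) = (720)(23.8 − 64.3) = -29160 J; W(iii) = (272)(64.3 − 23.8) = 11016 J.
W_net = -29160 + 11016 = -18144 J (the counter-clockwise enclosed area).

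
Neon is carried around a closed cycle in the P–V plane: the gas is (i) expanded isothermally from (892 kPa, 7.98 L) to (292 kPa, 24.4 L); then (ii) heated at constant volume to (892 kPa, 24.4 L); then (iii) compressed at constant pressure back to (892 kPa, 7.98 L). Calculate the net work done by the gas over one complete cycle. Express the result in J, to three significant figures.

W_net ≈ -6690 J

Leg (i): W = PᵢVᵢ ln(V_f/Vᵢ) = (7118) ln(24.4/7.98) = 7956 J.
Leg (ii): W = 0.
Leg (iii): W = PΔV = (892)(7.98 − 24.4) = -14647 J.
W_net = 7956 − 14647 = -6691 J.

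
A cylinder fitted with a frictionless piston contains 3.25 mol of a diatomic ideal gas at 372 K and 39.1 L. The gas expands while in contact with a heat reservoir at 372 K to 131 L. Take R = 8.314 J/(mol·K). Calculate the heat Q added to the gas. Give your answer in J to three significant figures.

Isothermal ⇒ ΔU = 0, so Q = W = nRT ln(V₂/V₁).
Q = (3.25)(8.314)(372) ln(131/39.1) = 10052 × 1.209 = 12153 J.

Q ≈ 12200 J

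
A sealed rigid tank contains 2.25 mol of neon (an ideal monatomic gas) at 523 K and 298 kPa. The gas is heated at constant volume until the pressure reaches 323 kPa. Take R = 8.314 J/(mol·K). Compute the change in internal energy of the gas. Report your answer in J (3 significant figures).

Constant volume ⇒ W = 0, so Q = ΔU = nCᵥΔT with Cᵥ = 3R/2 = 12.47 J/(mol·K).
At constant V, T₂/T₁ = P₂/P₁ ⇒ ΔT = T₁(P₂/P₁ − 1) = 523·(323/298 − 1) = 43.88 K.
ΔU = (2.25)(12.47)(43.88) = 1231 J.

ΔU ≈ 1230 J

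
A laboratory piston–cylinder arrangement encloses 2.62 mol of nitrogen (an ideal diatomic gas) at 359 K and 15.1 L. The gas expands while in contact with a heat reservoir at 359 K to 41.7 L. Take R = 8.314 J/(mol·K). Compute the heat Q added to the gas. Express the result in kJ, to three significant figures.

Isothermal ⇒ ΔU = 0, so Q = W = nRT ln(V₂/V₁).
Q = (2.62)(8.314)(359) ln(41.7/15.1) = 7820 × 1.016 = 7944 J.

Q ≈ 7.94 kJ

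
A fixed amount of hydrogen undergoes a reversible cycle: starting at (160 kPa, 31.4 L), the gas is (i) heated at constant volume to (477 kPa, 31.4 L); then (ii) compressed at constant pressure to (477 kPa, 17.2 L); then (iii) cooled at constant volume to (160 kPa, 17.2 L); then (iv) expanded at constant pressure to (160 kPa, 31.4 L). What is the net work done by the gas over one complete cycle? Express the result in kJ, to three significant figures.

W_net ≈ -4.50 kJ

Constant-volume legs do no work.
W(ii) = (477)(17.2 − 31.4) = -6773 J; W(iv) = (160)(31.4 − 17.2) = 2272 J.
W_net = -6773 + 2272 = -4501 J (the counter-clockwise enclosed area).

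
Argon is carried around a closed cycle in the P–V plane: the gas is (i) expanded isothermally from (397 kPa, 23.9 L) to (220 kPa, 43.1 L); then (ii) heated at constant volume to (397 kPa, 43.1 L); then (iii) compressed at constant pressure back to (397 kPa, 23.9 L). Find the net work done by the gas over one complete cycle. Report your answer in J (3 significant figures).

Leg (i): W = PᵢVᵢ ln(V_f/Vᵢ) = (9488) ln(43.1/23.9) = 5595 J.
Leg (ii): W = 0.
Leg (iii): W = PΔV = (397)(23.9 − 43.1) = -7622 J.
W_net = 5595 − 7622 = -2028 J.

W_net ≈ -2030 J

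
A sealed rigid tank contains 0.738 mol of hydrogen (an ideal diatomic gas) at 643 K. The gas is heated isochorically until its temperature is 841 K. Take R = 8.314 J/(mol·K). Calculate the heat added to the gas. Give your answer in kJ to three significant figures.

Constant volume ⇒ W = 0, so Q = ΔU = nCᵥΔT with Cᵥ = 5R/2 = 20.79 J/(mol·K).
ΔU = (0.738)(20.79)(841 − 643) = 3037 J.

Q ≈ 3.04 kJ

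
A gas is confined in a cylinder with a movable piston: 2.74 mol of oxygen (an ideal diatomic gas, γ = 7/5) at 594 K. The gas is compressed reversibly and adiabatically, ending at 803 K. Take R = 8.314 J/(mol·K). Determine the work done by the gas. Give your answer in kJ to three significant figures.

Adiabatic ⇒ Q = 0, so W_by = −ΔU = nCᵥ(T₁ − T₂).
Cᵥ = 5R/2 = 20.79 J/(mol·K).
W = (2.74)(20.79)(594 − 803) = -11903 J.

W ≈ -11.9 kJ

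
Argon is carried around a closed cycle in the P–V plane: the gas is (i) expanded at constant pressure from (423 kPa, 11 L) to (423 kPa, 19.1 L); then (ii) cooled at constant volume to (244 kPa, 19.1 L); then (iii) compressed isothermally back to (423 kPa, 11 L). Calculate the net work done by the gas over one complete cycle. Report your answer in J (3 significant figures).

W_net ≈ 855 J

Leg (i): W = PΔV = (423)(19.1 − 11) = 3426 J.
Leg (ii): W = 0.
Leg (iii): W = PᵢVᵢ ln(V_f/Vᵢ) = (4660) ln(11/19.1) = -2572 J.
W_net = 3426 − 2572 = 854.7 J.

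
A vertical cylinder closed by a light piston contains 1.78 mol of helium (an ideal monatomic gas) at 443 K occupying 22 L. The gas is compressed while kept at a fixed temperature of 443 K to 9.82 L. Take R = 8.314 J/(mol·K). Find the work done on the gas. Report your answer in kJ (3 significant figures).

Isothermal: W = nRT ln(V₂/V₁).
W = (1.78)(8.314)(443) × ln(9.82/22)
  = 6556 × -0.8066
W_by_gas = -5288 J; work on gas = −W_by = 5288 J.

W ≈ 5.29 kJ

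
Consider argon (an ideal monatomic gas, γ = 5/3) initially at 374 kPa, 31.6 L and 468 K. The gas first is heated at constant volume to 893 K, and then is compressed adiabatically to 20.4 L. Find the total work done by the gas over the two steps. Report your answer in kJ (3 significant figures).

Step 1 (isochoric): W = 0 (constant volume).
After step 1: P = 713.6 kPa (V unchanged).
Step 2 (adiabatic): W = (P₁V₁ − P₂V₂)/(γ−1) = (22551 − 30190)/0.667 = -11459 J.
W_total = 0 − 11459 = -11459 J.

W_total ≈ -11.5 kJ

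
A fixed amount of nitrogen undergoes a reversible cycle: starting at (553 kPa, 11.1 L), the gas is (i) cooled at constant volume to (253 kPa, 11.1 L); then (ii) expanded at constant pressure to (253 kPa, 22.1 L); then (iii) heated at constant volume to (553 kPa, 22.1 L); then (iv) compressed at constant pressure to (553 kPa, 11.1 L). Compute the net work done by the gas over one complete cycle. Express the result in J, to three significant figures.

W_net ≈ -3300 J

Constant-volume legs do no work.
W(ii) = (253)(22.1 − 11.1) = 2783 J; W(iv) = (553)(11.1 − 22.1) = -6083 J.
W_net = 2783 − 6083 = -3300 J (the counter-clockwise enclosed area).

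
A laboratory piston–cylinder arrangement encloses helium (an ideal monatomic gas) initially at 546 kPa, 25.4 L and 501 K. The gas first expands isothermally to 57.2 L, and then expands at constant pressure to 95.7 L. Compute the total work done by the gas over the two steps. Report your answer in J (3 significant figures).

W_total ≈ 20600 J

Step 1 (isothermal): W = P₁V₁ ln(V₂/V₁) = (13868) ln(57.2/25.4) = 11258 J.
After step 1: P = 242.5 kPa, V = 57.2 L, T = 501 K.
Step 2 (isobaric): W = PΔV = (242.5 kPa)(95.7 − 57.2 L) = 9334 J.
W_total = 11258 + 9334 = 20593 J.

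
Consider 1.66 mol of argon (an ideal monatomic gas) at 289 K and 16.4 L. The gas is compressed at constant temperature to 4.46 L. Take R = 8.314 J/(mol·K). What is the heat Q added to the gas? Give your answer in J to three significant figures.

Q ≈ -5190 J

Isothermal ⇒ ΔU = 0, so Q = W = nRT ln(V₂/V₁).
Q = (1.66)(8.314)(289) ln(4.46/16.4) = 3989 × -1.302 = -5194 J.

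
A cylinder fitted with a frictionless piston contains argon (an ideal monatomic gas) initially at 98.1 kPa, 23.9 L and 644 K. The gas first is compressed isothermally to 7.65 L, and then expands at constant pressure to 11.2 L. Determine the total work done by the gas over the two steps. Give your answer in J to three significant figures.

Step 1 (isothermal): W = P₁V₁ ln(V₂/V₁) = (2345) ln(7.65/23.9) = -2671 J.
After step 1: P = 306.5 kPa, V = 7.65 L, T = 644 K.
Step 2 (isobaric): W = PΔV = (306.5 kPa)(11.2 − 7.65 L) = 1088 J.
W_total = -2671 + 1088 = -1583 J.

W_total ≈ -1580 J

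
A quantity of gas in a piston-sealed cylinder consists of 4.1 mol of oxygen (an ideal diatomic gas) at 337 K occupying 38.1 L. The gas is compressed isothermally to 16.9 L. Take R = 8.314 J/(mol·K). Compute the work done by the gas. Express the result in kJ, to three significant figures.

Isothermal: W = nRT ln(V₂/V₁).
W = (4.1)(8.314)(337) × ln(16.9/38.1)
  = 11487 × -0.8129
W_by_gas = -9338 J.

W ≈ -9.34 kJ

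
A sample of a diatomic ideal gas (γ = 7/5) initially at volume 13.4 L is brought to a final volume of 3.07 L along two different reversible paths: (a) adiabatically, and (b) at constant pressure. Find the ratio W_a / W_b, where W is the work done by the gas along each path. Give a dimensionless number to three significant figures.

Path (a) adiabatic: W = P₁V₁(1 − (V₁/V₂)^(γ−1))/(γ−1) → W_a/(P₁V₁) = -2.007.
Path (b) isobaric: W = P₁(V₂ − V₁) → W_b/(P₁V₁) = -0.7709.
W_a / W_b = -2.007 / -0.7709 = 2.604.

W_a / W_b ≈ 2.60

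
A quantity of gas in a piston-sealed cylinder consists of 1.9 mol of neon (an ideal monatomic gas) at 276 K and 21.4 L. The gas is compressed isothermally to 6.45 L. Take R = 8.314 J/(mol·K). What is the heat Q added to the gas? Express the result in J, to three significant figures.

Q ≈ -5230 J

Isothermal ⇒ ΔU = 0, so Q = W = nRT ln(V₂/V₁).
Q = (1.9)(8.314)(276) ln(6.45/21.4) = 4360 × -1.199 = -5229 J.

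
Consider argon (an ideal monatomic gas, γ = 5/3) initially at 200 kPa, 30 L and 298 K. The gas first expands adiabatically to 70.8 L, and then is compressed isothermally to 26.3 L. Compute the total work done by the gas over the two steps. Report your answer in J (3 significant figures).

Step 1 (adiabatic): W = (P₁V₁ − P₂V₂)/(γ−1) = (6000 − 3385)/0.667 = 3923 J.
After step 1: P = 47.81 kPa, V = 70.8 L, T = 168.1 K.
Step 2 (isothermal): W = P₁V₁ ln(V₂/V₁) = (3385) ln(26.3/70.8) = -3352 J.
W_total = 3923 − 3352 = 570.7 J.

W_total ≈ 571 J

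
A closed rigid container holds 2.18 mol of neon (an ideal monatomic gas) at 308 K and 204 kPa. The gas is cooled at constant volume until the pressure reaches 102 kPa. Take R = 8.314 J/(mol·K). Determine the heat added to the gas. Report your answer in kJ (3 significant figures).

Q ≈ -4.19 kJ

Constant volume ⇒ W = 0, so Q = ΔU = nCᵥΔT with Cᵥ = 3R/2 = 12.47 J/(mol·K).
At constant V, T₂/T₁ = P₂/P₁ ⇒ ΔT = T₁(P₂/P₁ − 1) = 308·(102/204 − 1) = -154 K.
ΔU = (2.18)(12.47)(-154) = -4187 J.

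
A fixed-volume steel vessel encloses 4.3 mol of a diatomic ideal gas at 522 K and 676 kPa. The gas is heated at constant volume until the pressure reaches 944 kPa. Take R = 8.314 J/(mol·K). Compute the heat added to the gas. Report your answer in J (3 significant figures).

Constant volume ⇒ W = 0, so Q = ΔU = nCᵥΔT with Cᵥ = 5R/2 = 20.79 J/(mol·K).
At constant V, T₂/T₁ = P₂/P₁ ⇒ ΔT = T₁(P₂/P₁ − 1) = 522·(944/676 − 1) = 206.9 K.
ΔU = (4.3)(20.79)(206.9) = 18496 J.

Q ≈ 18500 J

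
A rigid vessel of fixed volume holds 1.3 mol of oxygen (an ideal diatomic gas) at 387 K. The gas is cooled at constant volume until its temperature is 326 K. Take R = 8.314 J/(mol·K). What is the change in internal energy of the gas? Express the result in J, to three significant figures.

Constant volume ⇒ W = 0, so Q = ΔU = nCᵥΔT with Cᵥ = 5R/2 = 20.79 J/(mol·K).
ΔU = (1.3)(20.79)(326 − 387) = -1648 J.

ΔU ≈ -1650 J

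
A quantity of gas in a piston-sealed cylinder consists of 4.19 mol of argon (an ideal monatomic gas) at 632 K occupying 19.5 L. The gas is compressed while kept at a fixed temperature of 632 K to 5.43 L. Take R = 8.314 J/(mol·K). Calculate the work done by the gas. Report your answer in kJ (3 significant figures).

W ≈ -28.1 kJ

Isothermal: W = nRT ln(V₂/V₁).
W = (4.19)(8.314)(632) × ln(5.43/19.5)
  = 22016 × -1.278
W_by_gas = -28147 J.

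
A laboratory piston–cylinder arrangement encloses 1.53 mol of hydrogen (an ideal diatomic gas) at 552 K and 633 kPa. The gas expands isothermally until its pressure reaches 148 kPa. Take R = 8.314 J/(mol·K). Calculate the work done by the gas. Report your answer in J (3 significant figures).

W ≈ 10200 J

Isothermal process: W = nRT ln(V₂/V₁) = nRT ln(P₁/P₂).
W = (1.53)(8.314)(552) × ln(633/148)
  = 7022 × ln(4.277) = 7022 × 1.453
W_by_gas = 10204 J.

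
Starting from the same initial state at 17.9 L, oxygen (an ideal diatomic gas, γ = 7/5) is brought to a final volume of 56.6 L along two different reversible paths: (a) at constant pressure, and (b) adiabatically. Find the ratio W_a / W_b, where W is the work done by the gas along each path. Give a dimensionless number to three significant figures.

W_a / W_b ≈ 2.34

Path (a) isobaric: W = P₁(V₂ − V₁) → W_a/(P₁V₁) = 2.162.
Path (b) adiabatic: W = P₁V₁(1 − (V₁/V₂)^(γ−1))/(γ−1) → W_b/(P₁V₁) = 0.9226.
W_a / W_b = 2.162 / 0.9226 = 2.344.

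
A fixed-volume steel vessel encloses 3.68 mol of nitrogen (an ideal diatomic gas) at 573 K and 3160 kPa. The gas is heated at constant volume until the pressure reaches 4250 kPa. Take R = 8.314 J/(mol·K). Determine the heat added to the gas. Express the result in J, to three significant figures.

Constant volume ⇒ W = 0, so Q = ΔU = nCᵥΔT with Cᵥ = 5R/2 = 20.79 J/(mol·K).
At constant V, T₂/T₁ = P₂/P₁ ⇒ ΔT = T₁(P₂/P₁ − 1) = 573·(4250/3160 − 1) = 197.6 K.
ΔU = (3.68)(20.79)(197.6) = 15118 J.

Q ≈ 15100 J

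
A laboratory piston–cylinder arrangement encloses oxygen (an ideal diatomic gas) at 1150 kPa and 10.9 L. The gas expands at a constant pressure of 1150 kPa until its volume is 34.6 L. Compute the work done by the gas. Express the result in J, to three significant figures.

Isobaric: W = P ΔV.
W = (1150 kPa)(34.6 − 10.9 L) = (1150)(23.7) = 27255 J.

W ≈ 27300 J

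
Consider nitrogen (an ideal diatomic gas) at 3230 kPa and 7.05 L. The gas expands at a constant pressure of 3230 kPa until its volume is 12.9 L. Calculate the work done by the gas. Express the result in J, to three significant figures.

W ≈ 18900 J

Isobaric: W = P ΔV.
W = (3230 kPa)(12.9 − 7.05 L) = (3230)(5.85) = 18896 J.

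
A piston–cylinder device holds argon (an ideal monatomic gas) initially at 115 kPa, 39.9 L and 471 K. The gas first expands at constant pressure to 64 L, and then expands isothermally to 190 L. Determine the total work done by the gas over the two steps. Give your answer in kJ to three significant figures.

W_total ≈ 10.8 kJ

Step 1 (isobaric): W = PΔV = (115 kPa)(64 − 39.9 L) = 2772 J.
After step 1: P = 115 kPa, V = 64 L, T = 755.5 K.
Step 2 (isothermal): W = P₁V₁ ln(V₂/V₁) = (7360) ln(190/64) = 8009 J.
W_total = 2772 + 8009 = 10780 J.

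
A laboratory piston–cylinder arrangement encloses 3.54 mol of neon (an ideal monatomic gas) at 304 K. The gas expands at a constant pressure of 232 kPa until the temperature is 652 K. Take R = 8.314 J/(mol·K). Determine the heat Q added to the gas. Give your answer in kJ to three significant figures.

Isobaric: W = nRΔT = (3.54)(8.314)(348) = 10242 J.
ΔU = nCᵥΔT with Cᵥ = 3R/2: ΔU = (3.54)(12.47)(348) = 15363 J.
Q = ΔU + W = 15363 + 10242 = 25605 J.

Q ≈ 25.6 kJ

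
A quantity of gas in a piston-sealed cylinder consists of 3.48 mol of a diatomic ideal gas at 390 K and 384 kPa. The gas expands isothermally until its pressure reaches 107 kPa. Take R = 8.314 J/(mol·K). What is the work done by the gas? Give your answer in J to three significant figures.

Isothermal process: W = nRT ln(V₂/V₁) = nRT ln(P₁/P₂).
W = (3.48)(8.314)(390) × ln(384/107)
  = 11284 × ln(3.589) = 11284 × 1.278
W_by_gas = 14419 J.

W ≈ 14400 J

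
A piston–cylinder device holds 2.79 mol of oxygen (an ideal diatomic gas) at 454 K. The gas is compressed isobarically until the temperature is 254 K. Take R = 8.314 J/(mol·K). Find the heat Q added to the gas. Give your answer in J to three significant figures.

Isobaric: W = nRΔT = (2.79)(8.314)(-200) = -4639 J.
ΔU = nCᵥΔT with Cᵥ = 5R/2: ΔU = (2.79)(20.79)(-200) = -11598 J.
Q = ΔU + W = -11598 − 4639 = -16237 J.

Q ≈ -16200 J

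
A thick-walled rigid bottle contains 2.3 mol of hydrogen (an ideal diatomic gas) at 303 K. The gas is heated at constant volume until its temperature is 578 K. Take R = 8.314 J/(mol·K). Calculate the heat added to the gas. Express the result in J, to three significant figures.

Q ≈ 13100 J

Constant volume ⇒ W = 0, so Q = ΔU = nCᵥΔT with Cᵥ = 5R/2 = 20.79 J/(mol·K).
ΔU = (2.3)(20.79)(578 − 303) = 13147 J.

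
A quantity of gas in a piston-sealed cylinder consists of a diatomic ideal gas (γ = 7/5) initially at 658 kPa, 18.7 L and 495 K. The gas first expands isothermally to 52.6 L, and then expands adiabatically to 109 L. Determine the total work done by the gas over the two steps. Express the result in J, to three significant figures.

W_total ≈ 20500 J

Step 1 (isothermal): W = P₁V₁ ln(V₂/V₁) = (12305) ln(52.6/18.7) = 12725 J.
After step 1: P = 233.9 kPa, V = 52.6 L, T = 495 K.
Step 2 (adiabatic): W = (P₁V₁ − P₂V₂)/(γ−1) = (12305 − 9194)/0.4 = 7777 J.
W_total = 12725 + 7777 = 20503 J.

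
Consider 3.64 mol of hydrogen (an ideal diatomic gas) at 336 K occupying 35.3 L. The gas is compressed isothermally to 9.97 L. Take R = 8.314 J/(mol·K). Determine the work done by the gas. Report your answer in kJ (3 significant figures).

W ≈ -12.9 kJ

Isothermal: W = nRT ln(V₂/V₁).
W = (3.64)(8.314)(336) × ln(9.97/35.3)
  = 10168 × -1.264
W_by_gas = -12856 J.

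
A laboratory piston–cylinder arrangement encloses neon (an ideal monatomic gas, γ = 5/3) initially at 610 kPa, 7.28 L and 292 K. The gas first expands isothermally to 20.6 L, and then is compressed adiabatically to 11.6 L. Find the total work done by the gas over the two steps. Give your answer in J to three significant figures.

W_total ≈ 1510 J

Step 1 (isothermal): W = P₁V₁ ln(V₂/V₁) = (4441) ln(20.6/7.28) = 4619 J.
After step 1: P = 215.6 kPa, V = 20.6 L, T = 292 K.
Step 2 (adiabatic): W = (P₁V₁ − P₂V₂)/(γ−1) = (4441 − 6512)/0.667 = -3107 J.
W_total = 4619 − 3107 = 1512 J.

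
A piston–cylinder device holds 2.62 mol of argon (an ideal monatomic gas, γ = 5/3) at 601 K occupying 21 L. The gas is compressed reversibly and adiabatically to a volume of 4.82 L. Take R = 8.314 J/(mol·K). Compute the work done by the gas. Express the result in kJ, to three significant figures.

W ≈ -32.7 kJ

Adiabatic: TV^(γ−1) = const with γ = 5/3.
T₂ = T₁ (V₁/V₂)^(γ−1) = 601 × (21/4.82)^0.667 = 601 × 2.668 = 1603 K.
W_by = nCᵥ(T₁ − T₂) = (2.62)(12.47)(601 − 1603) = -32746 J.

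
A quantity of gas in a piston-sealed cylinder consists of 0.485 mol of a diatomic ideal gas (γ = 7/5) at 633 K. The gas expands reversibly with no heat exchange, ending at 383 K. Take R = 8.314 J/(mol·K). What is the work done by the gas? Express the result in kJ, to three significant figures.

W ≈ 2.52 kJ

Adiabatic ⇒ Q = 0, so W_by = −ΔU = nCᵥ(T₁ − T₂).
Cᵥ = 5R/2 = 20.79 J/(mol·K).
W = (0.485)(20.79)(633 − 383) = 2520 J.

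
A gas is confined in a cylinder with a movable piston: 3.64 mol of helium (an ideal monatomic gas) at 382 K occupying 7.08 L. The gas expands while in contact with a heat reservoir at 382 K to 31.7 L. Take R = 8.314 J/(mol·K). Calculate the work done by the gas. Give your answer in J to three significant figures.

W ≈ 17300 J

Isothermal: W = nRT ln(V₂/V₁).
W = (3.64)(8.314)(382) × ln(31.7/7.08)
  = 11560 × 1.499
W_by_gas = 17330 J.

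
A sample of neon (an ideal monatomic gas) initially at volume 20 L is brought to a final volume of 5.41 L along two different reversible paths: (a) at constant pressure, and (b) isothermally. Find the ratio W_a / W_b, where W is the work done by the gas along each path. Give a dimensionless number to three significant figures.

Path (a) isobaric: W = P₁(V₂ − V₁) → W_a/(P₁V₁) = -0.7295.
Path (b) isothermal: W = P₁V₁ ln(V₂/V₁) → W_b/(P₁V₁) = -1.307.
W_a / W_b = -0.7295 / -1.307 = 0.5579.

W_a / W_b ≈ 0.558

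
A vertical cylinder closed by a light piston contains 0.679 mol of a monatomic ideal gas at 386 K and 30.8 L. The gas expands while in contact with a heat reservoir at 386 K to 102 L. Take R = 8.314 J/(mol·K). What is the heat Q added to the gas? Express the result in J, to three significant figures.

Q ≈ 2610 J

Isothermal ⇒ ΔU = 0, so Q = W = nRT ln(V₂/V₁).
Q = (0.679)(8.314)(386) ln(102/30.8) = 2179 × 1.197 = 2609 J.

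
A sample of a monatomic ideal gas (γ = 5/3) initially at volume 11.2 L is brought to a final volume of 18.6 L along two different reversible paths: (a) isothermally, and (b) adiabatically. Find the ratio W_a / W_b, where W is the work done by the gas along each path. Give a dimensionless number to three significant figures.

W_a / W_b ≈ 1.18

Path (a) isothermal: W = P₁V₁ ln(V₂/V₁) → W_a/(P₁V₁) = 0.5072.
Path (b) adiabatic: W = P₁V₁(1 − (V₁/V₂)^(γ−1))/(γ−1) → W_b/(P₁V₁) = 0.4304.
W_a / W_b = 0.5072 / 0.4304 = 1.179.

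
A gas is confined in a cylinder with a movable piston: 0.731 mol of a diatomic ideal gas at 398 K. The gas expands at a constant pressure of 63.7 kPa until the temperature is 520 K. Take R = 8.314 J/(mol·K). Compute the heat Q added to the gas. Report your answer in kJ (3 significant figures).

Isobaric: W = nRΔT = (0.731)(8.314)(122) = 741.5 J.
ΔU = nCᵥΔT with Cᵥ = 5R/2: ΔU = (0.731)(20.79)(122) = 1854 J.
Q = ΔU + W = 1854 + 741.5 = 2595 J.

Q ≈ 2.60 kJ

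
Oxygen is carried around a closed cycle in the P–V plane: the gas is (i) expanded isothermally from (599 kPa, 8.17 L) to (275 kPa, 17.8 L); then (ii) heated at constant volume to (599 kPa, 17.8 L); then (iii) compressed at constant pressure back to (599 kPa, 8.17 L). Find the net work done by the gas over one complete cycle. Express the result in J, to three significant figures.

W_net ≈ -1960 J

Leg (i): W = PᵢVᵢ ln(V_f/Vᵢ) = (4894) ln(17.8/8.17) = 3811 J.
Leg (ii): W = 0.
Leg (iii): W = PΔV = (599)(8.17 − 17.8) = -5768 J.
W_net = 3811 − 5768 = -1957 J.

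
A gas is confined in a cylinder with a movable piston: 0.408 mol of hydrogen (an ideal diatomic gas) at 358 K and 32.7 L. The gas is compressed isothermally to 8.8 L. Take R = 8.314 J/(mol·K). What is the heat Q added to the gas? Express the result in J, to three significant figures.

Q ≈ -1590 J

Isothermal ⇒ ΔU = 0, so Q = W = nRT ln(V₂/V₁).
Q = (0.408)(8.314)(358) ln(8.8/32.7) = 1214 × -1.313 = -1594 J.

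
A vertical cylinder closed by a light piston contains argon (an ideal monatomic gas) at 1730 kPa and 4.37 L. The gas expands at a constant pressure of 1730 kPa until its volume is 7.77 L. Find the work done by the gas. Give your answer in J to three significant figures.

W ≈ 5880 J

Isobaric: W = P ΔV.
W = (1730 kPa)(7.77 − 4.37 L) = (1730)(3.4) = 5882 J.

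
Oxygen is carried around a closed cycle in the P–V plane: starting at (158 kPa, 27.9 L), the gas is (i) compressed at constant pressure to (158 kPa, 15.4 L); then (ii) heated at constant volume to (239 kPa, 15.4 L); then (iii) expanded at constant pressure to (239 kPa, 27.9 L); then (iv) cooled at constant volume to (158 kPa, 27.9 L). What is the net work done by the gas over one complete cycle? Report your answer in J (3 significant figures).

W_net ≈ 1010 J

Constant-volume legs do no work.
W(i) = (158)(15.4 − 27.9) = -1975 J; W(iii) = (239)(27.9 − 15.4) = 2987 J.
W_net = -1975 + 2987 = 1012 J (the clockwise enclosed area).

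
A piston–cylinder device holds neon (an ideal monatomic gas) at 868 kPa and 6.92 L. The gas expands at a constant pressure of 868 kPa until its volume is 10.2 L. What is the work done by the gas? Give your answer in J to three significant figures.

Isobaric: W = P ΔV.
W = (868 kPa)(10.2 − 6.92 L) = (868)(3.28) = 2847 J.

W ≈ 2850 J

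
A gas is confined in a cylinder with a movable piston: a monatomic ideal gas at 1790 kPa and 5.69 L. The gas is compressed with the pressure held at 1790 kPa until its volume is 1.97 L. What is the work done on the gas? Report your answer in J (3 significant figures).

W ≈ 6660 J

Isobaric: W = P ΔV.
W = (1790 kPa)(1.97 − 5.69 L) = (1790)(-3.72) = -6659 J.
Work on gas = −W_by = 6659 J.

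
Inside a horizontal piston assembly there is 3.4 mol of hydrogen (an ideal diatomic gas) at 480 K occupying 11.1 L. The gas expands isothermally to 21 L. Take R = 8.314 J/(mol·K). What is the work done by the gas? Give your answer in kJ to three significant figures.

Isothermal: W = nRT ln(V₂/V₁).
W = (3.4)(8.314)(480) × ln(21/11.1)
  = 13568 × 0.6376
W_by_gas = 8651 J.

W ≈ 8.65 kJ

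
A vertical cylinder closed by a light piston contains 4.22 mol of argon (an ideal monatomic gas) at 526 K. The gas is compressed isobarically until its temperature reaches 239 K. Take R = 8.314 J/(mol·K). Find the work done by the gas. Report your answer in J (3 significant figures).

Isobaric: W = P ΔV = nR ΔT.
W = (4.22)(8.314)(239 − 526) = -10069 J.

W ≈ -10100 J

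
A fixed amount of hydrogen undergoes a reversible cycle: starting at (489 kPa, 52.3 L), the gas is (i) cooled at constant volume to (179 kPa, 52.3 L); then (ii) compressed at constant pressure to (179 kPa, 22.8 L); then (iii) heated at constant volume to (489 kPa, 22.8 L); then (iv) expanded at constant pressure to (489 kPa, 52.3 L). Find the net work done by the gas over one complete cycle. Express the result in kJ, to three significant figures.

Constant-volume legs do no work.
W(ii) = (179)(22.8 − 52.3) = -5280 J; W(iv) = (489)(52.3 − 22.8) = 14425 J.
W_net = -5280 + 14425 = 9145 J (the clockwise enclosed area).

W_net ≈ 9.14 kJ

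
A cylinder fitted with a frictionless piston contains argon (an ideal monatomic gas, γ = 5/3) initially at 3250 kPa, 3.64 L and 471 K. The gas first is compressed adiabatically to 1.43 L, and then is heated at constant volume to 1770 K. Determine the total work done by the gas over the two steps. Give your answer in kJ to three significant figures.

Step 1 (adiabatic): W = (P₁V₁ − P₂V₂)/(γ−1) = (11830 − 22054)/0.667 = -15337 J.
Step 2 (isochoric): W = 0 (constant volume).
W_total = -15337 + 0 = -15337 J.

W_total ≈ -15.3 kJ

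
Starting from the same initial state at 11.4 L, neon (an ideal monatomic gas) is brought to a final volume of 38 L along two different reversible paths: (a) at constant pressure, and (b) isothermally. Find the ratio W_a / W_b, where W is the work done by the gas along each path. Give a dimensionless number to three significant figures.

W_a / W_b ≈ 1.94

Path (a) isobaric: W = P₁(V₂ − V₁) → W_a/(P₁V₁) = 2.333.
Path (b) isothermal: W = P₁V₁ ln(V₂/V₁) → W_b/(P₁V₁) = 1.204.
W_a / W_b = 2.333 / 1.204 = 1.938.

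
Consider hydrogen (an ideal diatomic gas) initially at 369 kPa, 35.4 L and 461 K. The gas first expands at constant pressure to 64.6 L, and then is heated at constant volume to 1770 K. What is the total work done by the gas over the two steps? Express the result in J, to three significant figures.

W_total ≈ 10800 J

Step 1 (isobaric): W = PΔV = (369 kPa)(64.6 − 35.4 L) = 10775 J.
Step 2 (isochoric): W = 0 (constant volume).
W_total = 10775 + 0 = 10775 J.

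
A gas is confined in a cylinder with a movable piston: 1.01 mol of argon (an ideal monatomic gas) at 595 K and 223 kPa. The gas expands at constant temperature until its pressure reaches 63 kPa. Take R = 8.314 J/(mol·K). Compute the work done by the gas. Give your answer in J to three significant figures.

W ≈ 6320 J

Isothermal process: W = nRT ln(V₂/V₁) = nRT ln(P₁/P₂).
W = (1.01)(8.314)(595) × ln(223/63)
  = 4996 × ln(3.54) = 4996 × 1.264
W_by_gas = 6316 J.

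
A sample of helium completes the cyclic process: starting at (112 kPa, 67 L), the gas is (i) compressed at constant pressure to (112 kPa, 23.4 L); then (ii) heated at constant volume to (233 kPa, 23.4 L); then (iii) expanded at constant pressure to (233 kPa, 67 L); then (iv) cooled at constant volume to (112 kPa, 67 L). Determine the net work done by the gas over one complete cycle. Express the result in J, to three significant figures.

W_net ≈ 5280 J

Constant-volume legs do no work.
W(i) = (112)(23.4 − 67) = -4883 J; W(iii) = (233)(67 − 23.4) = 10159 J.
W_net = -4883 + 10159 = 5276 J (the clockwise enclosed area).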